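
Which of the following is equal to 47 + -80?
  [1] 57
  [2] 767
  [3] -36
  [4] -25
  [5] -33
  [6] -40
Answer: 5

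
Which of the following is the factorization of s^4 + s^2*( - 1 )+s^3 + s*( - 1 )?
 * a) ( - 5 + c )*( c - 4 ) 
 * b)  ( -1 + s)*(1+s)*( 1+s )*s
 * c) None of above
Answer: b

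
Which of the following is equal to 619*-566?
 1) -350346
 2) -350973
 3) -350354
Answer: 3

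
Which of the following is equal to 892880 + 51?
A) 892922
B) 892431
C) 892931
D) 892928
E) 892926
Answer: C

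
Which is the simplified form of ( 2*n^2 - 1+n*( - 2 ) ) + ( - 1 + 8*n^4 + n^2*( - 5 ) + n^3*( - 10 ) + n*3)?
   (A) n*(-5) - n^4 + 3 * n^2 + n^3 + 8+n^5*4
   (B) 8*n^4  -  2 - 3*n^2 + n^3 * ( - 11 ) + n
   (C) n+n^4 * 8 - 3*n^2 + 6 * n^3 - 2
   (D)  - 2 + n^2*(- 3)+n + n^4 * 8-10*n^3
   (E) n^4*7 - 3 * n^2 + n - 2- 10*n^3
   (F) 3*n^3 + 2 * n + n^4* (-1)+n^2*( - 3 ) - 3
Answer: D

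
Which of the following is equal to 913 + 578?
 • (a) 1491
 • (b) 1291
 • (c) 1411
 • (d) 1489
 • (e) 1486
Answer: a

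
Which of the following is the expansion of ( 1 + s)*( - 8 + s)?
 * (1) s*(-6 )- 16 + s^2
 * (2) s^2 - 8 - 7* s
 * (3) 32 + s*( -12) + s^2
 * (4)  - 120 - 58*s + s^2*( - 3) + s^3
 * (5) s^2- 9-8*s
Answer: 2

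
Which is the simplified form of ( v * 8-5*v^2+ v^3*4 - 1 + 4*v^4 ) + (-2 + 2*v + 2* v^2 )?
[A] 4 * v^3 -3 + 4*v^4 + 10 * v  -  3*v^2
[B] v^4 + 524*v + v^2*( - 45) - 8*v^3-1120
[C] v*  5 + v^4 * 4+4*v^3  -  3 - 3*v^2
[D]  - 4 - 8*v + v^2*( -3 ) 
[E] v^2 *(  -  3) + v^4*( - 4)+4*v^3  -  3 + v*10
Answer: A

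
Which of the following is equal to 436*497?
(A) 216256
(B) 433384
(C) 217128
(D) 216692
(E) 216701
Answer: D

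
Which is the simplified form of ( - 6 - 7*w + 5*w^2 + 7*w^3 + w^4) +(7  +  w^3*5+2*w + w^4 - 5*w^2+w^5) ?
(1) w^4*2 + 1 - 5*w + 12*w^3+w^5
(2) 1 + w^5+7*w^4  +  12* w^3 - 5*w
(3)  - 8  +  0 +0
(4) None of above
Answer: 1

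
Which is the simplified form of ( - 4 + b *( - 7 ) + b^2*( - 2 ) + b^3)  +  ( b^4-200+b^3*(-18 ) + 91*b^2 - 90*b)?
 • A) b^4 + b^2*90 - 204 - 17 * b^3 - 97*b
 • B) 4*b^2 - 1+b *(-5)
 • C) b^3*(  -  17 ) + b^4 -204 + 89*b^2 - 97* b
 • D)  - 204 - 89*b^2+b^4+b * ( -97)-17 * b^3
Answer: C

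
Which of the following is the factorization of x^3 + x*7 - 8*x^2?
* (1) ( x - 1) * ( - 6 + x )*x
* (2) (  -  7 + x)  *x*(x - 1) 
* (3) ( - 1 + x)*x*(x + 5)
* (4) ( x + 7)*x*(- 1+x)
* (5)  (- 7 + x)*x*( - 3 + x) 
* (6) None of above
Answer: 2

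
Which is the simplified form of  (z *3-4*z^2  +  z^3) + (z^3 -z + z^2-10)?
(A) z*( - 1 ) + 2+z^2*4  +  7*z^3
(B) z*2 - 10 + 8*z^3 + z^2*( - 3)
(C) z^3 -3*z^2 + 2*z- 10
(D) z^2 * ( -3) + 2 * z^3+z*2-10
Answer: D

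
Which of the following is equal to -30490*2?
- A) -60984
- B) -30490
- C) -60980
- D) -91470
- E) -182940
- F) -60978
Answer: C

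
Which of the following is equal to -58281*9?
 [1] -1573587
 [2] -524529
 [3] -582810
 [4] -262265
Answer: 2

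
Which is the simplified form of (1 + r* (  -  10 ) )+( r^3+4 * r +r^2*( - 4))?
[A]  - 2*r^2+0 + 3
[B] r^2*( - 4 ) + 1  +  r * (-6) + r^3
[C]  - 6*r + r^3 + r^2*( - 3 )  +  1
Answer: B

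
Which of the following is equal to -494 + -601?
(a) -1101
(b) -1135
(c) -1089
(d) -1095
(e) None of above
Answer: d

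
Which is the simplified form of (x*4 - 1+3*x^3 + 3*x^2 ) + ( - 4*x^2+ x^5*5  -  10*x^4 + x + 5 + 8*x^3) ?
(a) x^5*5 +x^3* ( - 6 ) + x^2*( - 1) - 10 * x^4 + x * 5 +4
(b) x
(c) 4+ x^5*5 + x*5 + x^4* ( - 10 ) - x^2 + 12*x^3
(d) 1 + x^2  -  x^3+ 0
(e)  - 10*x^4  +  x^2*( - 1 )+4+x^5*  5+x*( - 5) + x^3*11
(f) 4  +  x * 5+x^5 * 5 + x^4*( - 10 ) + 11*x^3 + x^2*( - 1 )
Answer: f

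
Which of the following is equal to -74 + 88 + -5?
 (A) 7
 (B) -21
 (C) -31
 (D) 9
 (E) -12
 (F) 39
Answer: D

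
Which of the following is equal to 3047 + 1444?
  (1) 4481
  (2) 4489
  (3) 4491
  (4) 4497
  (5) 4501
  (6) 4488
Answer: 3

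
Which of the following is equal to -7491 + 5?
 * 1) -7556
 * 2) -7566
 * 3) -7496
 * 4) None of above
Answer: 4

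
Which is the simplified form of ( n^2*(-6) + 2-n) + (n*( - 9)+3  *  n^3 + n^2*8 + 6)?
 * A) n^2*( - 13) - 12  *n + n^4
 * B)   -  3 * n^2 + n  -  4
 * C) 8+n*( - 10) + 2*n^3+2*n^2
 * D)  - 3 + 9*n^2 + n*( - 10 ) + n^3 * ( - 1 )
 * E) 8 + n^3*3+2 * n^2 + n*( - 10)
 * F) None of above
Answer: E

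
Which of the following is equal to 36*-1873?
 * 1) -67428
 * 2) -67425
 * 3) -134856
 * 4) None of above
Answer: 1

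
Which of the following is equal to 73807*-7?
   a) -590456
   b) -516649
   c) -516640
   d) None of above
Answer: b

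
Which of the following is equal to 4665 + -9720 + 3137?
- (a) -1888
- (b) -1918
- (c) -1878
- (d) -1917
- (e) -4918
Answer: b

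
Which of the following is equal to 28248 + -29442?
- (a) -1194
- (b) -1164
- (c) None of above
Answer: a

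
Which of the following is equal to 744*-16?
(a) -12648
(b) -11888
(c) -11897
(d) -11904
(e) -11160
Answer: d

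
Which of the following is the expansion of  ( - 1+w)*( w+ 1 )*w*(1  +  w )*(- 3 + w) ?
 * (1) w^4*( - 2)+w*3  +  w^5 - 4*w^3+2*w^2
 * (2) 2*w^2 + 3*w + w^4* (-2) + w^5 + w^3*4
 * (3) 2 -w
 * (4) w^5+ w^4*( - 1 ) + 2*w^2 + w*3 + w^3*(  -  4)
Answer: 1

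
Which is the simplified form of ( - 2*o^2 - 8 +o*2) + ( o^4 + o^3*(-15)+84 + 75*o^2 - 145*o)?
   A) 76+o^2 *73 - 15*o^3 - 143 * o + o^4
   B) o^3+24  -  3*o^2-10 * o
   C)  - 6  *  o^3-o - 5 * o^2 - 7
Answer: A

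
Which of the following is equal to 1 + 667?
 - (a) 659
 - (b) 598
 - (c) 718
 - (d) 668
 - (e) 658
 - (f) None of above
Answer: d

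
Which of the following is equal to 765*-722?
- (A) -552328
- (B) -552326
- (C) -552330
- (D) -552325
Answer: C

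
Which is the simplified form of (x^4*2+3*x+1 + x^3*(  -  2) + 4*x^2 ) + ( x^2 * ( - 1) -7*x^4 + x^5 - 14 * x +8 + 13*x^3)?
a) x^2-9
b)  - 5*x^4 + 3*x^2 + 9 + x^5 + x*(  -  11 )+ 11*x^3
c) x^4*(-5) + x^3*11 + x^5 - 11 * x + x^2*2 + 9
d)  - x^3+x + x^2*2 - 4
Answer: b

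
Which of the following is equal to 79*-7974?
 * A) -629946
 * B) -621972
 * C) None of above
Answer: A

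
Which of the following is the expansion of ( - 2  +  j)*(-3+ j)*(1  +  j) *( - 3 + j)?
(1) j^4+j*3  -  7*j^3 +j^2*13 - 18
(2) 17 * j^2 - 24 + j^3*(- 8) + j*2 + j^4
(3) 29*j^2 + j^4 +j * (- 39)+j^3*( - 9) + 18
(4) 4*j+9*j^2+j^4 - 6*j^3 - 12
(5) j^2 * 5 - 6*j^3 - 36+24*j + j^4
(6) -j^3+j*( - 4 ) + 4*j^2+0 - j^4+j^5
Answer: 1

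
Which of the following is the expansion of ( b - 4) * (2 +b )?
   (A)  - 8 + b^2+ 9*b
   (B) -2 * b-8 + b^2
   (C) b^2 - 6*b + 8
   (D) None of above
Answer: B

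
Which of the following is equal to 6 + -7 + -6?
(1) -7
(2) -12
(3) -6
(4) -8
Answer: 1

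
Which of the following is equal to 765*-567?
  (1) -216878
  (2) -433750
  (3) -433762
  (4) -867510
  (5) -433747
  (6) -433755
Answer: 6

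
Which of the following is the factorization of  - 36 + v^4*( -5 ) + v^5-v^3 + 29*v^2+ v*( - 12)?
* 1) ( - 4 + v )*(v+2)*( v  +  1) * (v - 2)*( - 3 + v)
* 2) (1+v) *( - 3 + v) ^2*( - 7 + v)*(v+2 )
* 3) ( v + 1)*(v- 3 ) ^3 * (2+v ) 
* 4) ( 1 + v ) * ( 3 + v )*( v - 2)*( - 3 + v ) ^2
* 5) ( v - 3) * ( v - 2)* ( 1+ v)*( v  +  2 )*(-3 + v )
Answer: 5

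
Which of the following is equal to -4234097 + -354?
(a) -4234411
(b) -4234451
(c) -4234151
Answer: b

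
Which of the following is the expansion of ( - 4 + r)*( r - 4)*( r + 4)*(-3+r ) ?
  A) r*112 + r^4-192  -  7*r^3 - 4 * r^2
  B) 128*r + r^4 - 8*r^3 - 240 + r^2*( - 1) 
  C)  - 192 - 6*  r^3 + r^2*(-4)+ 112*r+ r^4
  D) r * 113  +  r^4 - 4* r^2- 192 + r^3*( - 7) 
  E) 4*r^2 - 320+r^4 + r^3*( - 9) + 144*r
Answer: A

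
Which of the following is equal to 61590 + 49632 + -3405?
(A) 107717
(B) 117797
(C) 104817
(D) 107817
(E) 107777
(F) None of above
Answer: D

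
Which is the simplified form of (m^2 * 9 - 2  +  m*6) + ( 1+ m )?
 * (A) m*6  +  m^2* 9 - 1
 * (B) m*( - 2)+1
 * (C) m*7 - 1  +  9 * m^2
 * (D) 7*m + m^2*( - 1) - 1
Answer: C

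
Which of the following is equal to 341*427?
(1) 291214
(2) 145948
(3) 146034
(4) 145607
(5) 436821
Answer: 4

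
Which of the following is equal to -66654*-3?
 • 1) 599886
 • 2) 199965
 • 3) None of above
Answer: 3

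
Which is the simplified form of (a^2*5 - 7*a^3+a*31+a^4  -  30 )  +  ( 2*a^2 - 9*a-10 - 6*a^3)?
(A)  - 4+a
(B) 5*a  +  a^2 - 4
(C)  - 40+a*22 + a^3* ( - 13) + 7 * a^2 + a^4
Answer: C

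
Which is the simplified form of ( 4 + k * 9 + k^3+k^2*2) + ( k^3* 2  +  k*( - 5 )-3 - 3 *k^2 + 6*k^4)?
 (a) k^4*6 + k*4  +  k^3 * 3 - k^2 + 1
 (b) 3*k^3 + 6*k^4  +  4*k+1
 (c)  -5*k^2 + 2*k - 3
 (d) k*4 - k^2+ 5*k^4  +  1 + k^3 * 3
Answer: a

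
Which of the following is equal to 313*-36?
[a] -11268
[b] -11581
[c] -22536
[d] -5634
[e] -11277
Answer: a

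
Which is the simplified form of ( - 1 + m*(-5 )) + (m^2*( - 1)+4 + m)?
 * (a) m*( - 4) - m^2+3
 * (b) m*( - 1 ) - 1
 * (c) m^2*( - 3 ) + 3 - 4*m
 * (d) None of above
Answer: a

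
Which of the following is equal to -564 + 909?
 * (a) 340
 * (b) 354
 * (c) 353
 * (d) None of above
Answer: d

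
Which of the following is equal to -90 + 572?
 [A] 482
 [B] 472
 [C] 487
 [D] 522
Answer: A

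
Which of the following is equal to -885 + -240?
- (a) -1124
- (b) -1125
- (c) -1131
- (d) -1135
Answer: b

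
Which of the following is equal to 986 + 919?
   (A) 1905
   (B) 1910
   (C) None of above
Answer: A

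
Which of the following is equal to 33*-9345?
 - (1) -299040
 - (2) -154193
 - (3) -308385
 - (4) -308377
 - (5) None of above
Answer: 3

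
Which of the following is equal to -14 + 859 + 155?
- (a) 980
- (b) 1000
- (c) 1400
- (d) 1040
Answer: b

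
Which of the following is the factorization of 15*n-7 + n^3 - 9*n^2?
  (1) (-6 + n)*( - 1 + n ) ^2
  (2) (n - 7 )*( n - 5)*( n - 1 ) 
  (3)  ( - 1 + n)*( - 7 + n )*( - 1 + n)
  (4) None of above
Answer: 3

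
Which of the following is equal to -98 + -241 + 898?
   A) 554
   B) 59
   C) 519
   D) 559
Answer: D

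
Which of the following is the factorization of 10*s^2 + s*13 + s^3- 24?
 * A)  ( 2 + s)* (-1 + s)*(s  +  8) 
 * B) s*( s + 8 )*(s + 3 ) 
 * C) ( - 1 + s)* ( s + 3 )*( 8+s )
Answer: C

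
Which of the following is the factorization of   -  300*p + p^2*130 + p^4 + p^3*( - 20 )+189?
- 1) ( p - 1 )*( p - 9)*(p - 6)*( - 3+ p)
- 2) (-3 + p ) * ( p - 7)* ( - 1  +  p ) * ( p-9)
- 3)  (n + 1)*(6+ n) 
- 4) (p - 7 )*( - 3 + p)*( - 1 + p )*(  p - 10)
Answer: 2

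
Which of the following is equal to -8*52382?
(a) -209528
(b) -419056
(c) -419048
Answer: b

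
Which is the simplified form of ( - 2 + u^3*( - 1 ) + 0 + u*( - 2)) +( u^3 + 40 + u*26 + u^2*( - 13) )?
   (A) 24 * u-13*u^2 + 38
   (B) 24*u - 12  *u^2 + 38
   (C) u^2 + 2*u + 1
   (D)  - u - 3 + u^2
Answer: A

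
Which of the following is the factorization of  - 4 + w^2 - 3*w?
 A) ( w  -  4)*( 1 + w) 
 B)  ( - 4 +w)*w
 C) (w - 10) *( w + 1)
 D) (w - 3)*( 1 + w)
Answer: A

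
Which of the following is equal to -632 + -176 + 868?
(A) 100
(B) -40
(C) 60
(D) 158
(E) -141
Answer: C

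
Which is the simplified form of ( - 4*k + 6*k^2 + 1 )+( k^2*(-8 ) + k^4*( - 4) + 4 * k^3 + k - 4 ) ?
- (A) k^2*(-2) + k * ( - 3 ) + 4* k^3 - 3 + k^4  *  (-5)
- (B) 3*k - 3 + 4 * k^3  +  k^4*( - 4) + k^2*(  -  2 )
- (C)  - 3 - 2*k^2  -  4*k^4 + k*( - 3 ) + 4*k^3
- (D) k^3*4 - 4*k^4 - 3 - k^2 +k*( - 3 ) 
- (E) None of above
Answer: C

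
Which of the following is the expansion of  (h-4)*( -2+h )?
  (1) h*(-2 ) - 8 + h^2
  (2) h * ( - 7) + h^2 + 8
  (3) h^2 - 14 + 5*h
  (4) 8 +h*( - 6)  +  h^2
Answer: 4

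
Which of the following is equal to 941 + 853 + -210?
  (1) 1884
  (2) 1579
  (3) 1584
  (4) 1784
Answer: 3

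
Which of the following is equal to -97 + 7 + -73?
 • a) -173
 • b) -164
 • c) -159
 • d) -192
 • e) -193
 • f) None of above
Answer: f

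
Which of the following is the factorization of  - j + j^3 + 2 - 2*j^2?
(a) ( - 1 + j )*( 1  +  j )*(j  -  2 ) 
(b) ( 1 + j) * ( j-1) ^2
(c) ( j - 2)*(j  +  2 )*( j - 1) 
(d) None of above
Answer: a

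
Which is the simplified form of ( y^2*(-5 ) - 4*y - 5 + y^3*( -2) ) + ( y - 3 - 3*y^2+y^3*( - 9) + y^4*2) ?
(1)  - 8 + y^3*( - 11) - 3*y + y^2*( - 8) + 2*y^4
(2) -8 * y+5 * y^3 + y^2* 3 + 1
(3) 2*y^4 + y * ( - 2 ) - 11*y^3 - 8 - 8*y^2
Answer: 1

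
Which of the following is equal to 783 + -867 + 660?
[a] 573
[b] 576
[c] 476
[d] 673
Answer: b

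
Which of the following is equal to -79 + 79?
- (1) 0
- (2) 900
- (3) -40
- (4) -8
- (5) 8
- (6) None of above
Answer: 1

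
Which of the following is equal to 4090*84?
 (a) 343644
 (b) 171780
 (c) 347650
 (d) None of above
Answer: d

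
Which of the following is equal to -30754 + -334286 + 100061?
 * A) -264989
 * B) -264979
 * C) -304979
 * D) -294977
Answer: B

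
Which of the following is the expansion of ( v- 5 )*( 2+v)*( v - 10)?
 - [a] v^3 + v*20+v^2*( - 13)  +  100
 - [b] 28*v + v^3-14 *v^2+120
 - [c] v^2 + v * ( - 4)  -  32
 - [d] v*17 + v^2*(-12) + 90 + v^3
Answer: a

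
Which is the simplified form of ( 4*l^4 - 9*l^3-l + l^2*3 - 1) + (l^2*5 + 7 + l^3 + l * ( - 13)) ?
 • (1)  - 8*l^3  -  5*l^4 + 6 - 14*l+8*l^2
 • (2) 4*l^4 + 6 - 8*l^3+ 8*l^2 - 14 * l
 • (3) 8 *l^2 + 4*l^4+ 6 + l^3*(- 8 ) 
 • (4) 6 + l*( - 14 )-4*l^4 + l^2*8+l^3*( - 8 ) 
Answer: 2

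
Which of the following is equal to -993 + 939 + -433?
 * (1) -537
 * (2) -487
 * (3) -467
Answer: 2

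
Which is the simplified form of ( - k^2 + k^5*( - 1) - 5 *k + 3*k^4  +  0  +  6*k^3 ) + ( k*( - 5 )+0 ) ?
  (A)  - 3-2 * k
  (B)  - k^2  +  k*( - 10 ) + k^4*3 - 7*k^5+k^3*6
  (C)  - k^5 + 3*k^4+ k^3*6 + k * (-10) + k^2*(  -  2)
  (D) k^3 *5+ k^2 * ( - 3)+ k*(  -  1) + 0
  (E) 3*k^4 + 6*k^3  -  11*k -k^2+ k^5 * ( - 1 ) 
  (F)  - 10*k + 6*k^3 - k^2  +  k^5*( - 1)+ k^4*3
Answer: F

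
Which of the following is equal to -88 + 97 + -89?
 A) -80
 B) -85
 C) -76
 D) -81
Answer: A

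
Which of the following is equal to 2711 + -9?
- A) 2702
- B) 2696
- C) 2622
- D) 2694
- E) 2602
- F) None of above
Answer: A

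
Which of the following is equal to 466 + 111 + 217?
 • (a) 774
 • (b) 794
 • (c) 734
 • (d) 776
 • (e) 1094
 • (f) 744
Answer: b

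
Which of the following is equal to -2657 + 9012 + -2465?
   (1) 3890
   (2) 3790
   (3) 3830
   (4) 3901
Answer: 1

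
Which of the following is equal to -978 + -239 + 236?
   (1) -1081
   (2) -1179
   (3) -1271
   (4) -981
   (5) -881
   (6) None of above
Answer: 4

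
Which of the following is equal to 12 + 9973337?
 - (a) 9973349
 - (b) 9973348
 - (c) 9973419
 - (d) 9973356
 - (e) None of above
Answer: a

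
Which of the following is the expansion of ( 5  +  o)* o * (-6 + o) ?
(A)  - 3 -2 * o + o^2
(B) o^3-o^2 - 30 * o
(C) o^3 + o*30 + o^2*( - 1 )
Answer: B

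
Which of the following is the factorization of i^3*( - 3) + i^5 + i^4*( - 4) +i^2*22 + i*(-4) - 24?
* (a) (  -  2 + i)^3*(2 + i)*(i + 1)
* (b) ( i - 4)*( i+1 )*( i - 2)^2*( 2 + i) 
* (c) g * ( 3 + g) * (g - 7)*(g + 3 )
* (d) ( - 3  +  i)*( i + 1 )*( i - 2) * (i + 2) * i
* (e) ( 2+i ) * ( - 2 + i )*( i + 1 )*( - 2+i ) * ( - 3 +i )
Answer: e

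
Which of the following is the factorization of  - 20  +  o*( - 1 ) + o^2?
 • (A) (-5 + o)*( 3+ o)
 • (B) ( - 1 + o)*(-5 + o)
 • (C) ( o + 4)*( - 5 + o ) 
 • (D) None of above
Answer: C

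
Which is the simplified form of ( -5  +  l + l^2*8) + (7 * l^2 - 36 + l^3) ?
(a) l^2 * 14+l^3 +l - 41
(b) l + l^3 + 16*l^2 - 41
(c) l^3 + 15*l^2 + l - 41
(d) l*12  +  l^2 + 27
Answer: c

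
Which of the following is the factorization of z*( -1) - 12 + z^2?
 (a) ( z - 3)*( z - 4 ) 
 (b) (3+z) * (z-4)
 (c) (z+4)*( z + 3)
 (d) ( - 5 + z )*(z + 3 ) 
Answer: b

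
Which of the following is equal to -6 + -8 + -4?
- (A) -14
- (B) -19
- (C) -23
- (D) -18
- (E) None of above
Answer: D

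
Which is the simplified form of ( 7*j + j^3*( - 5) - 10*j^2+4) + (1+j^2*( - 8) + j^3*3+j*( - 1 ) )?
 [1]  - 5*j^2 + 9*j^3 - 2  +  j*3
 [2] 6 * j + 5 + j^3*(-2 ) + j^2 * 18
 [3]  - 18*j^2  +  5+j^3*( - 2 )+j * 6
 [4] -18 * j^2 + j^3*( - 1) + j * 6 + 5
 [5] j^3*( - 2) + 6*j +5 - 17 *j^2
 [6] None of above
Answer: 3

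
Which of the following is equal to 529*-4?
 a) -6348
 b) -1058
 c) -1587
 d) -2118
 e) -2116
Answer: e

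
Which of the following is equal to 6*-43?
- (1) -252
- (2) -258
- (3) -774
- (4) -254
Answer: 2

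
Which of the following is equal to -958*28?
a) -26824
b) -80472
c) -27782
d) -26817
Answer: a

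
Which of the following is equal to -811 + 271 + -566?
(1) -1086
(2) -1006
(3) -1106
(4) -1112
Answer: 3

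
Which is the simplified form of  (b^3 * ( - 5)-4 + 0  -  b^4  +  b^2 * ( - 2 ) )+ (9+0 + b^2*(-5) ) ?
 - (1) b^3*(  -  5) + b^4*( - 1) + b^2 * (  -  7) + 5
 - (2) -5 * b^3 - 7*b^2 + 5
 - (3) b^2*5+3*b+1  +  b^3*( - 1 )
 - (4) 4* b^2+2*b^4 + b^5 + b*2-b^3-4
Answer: 1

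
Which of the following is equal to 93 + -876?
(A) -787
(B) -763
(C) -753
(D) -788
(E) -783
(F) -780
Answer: E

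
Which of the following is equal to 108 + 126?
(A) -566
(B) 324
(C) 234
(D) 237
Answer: C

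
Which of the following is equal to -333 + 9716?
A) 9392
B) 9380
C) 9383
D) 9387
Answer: C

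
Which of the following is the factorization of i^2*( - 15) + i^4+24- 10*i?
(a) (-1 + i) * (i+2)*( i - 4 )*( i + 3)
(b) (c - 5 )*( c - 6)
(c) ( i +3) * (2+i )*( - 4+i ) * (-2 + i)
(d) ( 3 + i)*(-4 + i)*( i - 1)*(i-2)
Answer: a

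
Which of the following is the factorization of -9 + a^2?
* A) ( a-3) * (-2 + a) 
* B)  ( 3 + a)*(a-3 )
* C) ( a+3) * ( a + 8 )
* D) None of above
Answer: B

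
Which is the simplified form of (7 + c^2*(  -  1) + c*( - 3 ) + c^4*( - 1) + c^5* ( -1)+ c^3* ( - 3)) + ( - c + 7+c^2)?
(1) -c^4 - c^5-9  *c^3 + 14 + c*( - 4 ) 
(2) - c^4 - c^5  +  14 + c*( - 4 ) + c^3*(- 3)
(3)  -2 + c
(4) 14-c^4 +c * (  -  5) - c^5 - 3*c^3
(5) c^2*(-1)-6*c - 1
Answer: 2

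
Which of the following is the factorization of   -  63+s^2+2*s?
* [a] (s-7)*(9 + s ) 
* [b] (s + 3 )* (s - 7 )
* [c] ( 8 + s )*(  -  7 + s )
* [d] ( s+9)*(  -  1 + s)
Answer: a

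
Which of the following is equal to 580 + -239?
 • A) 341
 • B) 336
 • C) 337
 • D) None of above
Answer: A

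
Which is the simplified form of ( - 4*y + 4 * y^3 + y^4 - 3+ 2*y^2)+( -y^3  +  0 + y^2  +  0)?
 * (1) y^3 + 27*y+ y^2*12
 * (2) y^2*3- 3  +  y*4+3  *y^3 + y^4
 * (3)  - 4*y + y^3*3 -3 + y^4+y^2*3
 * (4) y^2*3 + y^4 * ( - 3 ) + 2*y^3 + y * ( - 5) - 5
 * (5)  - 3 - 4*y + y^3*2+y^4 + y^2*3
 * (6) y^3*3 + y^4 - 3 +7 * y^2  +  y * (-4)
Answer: 3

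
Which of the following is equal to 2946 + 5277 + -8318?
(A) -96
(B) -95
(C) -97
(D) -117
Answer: B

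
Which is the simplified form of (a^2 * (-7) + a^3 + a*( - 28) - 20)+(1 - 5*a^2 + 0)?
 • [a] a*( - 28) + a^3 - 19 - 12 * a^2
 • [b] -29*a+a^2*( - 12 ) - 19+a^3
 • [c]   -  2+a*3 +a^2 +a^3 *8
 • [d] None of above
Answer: a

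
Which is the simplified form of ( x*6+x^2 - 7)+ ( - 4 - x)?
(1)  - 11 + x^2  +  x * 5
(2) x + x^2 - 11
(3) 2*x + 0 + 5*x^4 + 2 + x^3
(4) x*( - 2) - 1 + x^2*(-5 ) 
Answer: 1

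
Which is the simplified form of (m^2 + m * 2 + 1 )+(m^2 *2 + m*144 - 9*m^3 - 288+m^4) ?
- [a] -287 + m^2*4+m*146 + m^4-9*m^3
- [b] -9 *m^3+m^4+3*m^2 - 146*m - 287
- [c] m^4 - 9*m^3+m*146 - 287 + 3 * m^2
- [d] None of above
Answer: c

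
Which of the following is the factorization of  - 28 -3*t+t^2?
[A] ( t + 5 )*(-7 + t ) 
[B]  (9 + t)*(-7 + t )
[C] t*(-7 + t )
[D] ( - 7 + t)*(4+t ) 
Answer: D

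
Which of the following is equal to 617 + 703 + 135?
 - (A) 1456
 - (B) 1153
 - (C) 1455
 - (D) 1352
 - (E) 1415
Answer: C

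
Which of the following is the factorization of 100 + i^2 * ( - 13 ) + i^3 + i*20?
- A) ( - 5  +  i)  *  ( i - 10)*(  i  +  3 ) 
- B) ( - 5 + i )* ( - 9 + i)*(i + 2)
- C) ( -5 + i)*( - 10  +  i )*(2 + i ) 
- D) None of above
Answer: C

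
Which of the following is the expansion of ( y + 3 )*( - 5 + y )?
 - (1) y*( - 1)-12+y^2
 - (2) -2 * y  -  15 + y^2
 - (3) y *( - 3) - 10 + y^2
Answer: 2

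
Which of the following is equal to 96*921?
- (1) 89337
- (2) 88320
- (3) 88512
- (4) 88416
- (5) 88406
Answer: 4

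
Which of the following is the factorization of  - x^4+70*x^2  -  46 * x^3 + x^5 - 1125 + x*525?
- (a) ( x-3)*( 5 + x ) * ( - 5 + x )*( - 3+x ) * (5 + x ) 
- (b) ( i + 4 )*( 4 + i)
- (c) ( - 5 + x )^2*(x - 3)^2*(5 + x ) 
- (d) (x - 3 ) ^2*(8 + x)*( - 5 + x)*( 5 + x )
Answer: a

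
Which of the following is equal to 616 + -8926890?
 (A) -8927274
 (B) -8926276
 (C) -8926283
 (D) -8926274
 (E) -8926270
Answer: D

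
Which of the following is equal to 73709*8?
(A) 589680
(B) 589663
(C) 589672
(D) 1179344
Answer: C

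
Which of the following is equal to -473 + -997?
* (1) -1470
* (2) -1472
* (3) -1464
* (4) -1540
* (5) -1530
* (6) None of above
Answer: 1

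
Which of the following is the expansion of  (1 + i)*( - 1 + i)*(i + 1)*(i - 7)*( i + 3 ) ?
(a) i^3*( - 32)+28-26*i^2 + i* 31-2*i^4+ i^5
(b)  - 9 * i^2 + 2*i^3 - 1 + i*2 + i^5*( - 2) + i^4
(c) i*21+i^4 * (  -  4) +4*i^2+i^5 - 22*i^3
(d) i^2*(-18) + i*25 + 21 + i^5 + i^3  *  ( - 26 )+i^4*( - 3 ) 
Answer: d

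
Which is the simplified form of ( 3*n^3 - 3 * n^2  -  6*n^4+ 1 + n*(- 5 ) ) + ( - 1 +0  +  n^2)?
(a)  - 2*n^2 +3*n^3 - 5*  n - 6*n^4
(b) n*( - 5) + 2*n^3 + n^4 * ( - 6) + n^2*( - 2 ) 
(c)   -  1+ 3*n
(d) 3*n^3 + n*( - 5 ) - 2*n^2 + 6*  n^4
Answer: a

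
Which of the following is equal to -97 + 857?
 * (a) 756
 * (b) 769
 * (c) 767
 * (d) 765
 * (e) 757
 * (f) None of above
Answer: f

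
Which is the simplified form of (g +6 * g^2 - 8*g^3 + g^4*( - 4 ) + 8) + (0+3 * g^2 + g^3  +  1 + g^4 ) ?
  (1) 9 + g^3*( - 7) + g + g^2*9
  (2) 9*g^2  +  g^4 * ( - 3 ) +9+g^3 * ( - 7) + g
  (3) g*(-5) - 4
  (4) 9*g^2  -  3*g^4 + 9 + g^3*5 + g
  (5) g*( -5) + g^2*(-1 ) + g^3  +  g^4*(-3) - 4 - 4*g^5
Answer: 2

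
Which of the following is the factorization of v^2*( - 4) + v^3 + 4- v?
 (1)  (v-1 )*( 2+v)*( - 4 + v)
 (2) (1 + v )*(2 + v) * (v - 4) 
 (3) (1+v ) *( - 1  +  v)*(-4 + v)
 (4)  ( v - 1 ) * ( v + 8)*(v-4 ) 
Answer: 3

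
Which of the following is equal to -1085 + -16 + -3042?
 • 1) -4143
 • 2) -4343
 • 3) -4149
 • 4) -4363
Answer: 1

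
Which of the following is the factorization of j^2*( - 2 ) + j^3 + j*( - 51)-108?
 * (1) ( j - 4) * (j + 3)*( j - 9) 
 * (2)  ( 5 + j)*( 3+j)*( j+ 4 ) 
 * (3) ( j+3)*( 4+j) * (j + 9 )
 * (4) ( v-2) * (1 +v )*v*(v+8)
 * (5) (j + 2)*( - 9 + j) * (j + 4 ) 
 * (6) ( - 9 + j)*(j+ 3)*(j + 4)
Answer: 6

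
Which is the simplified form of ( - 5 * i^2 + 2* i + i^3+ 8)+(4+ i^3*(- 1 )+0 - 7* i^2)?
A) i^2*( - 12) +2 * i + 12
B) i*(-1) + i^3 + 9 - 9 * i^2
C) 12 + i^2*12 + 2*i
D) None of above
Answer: A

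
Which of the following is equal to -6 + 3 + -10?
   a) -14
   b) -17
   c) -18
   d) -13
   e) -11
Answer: d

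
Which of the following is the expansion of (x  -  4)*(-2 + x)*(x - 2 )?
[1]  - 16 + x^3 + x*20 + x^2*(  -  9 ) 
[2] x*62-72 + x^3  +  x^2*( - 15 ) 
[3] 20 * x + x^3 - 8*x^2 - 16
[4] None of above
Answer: 3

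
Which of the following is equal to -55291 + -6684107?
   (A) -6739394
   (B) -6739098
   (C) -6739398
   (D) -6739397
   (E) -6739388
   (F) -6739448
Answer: C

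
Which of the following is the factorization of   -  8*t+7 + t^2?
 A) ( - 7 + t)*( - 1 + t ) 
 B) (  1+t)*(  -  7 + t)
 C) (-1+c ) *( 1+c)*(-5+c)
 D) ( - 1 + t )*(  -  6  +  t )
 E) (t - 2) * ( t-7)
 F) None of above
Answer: A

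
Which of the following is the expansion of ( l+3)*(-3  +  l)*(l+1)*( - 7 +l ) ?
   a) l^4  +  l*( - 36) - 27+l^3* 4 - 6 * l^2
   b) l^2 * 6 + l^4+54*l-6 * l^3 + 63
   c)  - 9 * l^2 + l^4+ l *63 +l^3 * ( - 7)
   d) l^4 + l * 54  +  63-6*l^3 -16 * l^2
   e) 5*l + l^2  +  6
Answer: d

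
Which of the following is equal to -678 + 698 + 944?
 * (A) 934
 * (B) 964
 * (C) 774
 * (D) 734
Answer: B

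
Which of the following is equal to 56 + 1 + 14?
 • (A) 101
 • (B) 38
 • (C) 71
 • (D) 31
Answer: C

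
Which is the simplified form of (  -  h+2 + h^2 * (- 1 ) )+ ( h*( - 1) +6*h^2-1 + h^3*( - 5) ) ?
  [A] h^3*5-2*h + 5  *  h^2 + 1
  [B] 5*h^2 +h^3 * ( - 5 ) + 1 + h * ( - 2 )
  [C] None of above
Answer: B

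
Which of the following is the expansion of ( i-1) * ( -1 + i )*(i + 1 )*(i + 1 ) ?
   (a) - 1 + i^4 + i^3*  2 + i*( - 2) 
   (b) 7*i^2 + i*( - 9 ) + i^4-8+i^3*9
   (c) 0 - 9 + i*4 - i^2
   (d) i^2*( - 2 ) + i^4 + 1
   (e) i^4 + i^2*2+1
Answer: d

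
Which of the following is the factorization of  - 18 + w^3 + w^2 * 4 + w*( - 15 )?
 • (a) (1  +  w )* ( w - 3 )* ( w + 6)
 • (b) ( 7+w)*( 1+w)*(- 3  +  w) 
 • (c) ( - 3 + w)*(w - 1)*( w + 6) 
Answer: a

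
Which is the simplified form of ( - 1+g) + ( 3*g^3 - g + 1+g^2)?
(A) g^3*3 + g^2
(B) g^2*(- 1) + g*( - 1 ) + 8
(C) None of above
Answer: A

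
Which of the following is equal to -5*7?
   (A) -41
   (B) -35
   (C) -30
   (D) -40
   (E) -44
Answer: B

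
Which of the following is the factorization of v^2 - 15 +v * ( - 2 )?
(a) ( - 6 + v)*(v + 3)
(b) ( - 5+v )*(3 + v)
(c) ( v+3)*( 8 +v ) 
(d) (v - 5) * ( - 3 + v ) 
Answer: b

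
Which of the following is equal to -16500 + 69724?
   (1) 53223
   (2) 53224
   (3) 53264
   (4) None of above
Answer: 2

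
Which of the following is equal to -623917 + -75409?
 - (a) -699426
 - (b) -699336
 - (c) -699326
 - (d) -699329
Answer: c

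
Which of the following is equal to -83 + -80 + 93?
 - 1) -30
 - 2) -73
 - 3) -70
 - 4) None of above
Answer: 3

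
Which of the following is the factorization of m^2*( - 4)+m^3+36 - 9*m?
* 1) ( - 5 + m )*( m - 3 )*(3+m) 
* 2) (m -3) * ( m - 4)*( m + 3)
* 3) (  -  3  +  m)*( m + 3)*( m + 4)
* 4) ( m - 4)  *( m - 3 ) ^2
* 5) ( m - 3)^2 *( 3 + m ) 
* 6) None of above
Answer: 2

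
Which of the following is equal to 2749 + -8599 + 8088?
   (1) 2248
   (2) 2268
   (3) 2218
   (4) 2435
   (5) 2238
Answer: 5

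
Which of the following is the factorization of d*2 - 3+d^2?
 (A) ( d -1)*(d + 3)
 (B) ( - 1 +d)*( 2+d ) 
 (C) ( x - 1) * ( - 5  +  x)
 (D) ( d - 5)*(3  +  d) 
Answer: A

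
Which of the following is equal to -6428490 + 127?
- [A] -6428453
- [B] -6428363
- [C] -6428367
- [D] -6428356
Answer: B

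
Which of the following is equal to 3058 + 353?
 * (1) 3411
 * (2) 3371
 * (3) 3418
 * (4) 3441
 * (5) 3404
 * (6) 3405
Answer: 1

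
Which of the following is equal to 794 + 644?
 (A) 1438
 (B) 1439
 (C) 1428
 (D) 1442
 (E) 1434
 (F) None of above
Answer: A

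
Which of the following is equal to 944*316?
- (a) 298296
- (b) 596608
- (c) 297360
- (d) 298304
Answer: d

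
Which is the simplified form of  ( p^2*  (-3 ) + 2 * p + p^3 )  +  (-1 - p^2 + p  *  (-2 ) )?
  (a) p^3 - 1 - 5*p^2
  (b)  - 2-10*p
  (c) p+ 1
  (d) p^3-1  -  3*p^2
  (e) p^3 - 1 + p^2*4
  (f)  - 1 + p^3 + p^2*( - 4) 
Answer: f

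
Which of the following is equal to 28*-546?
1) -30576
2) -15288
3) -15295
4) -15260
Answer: 2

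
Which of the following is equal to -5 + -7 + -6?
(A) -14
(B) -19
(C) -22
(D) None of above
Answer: D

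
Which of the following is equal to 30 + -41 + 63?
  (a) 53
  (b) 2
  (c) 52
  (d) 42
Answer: c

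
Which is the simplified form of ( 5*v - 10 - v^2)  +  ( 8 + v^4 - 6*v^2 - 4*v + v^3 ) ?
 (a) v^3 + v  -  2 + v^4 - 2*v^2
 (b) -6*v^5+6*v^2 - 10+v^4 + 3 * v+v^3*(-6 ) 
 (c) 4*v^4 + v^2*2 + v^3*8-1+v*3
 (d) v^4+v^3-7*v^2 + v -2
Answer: d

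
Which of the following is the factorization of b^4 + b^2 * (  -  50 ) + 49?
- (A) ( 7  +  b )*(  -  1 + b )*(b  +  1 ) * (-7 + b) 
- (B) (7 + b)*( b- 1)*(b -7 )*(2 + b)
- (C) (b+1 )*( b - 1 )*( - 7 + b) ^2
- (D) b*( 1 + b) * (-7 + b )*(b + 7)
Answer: A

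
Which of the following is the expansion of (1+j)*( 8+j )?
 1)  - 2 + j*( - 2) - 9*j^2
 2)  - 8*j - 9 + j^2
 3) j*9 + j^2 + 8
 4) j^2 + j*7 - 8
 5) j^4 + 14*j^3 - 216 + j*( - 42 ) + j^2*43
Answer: 3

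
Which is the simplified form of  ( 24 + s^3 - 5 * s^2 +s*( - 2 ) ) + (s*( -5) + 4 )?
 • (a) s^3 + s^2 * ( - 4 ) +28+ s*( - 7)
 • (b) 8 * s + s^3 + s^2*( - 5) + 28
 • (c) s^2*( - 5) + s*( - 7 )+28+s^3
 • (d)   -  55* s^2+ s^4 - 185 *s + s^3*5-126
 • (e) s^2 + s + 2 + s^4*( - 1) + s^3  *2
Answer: c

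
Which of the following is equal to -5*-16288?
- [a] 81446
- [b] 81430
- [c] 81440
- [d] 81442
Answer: c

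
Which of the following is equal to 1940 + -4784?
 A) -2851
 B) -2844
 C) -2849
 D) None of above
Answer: B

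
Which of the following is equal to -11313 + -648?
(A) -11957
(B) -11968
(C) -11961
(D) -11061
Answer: C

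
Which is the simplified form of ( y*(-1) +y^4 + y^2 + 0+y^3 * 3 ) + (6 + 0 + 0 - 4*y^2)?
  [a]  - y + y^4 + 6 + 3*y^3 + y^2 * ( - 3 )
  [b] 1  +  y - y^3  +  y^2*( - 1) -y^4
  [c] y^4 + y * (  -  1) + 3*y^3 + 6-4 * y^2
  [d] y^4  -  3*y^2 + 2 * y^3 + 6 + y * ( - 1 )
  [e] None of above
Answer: a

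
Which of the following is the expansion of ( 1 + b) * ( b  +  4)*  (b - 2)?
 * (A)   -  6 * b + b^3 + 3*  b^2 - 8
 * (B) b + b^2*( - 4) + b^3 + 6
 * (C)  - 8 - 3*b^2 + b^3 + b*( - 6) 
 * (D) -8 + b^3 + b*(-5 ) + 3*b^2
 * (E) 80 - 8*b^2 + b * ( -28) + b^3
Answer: A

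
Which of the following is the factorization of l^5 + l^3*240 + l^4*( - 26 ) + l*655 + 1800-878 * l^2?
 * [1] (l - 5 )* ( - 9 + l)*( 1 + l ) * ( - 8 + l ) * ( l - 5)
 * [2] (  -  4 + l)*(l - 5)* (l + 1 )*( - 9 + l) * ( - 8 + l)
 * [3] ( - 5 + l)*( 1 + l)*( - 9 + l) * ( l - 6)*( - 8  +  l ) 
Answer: 1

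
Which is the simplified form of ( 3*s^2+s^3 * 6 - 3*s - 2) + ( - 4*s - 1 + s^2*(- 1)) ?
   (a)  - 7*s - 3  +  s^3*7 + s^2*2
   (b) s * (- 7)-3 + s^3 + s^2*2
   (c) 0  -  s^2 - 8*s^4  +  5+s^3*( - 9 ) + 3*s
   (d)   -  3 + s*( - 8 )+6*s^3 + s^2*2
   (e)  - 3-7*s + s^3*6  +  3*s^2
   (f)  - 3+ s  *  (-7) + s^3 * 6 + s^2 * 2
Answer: f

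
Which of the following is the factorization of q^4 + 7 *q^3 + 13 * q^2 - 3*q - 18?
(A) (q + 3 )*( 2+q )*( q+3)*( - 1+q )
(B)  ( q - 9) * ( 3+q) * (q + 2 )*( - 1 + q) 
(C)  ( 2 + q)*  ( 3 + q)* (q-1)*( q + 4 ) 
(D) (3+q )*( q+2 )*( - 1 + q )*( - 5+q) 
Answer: A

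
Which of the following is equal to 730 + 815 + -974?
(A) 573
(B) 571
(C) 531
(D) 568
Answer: B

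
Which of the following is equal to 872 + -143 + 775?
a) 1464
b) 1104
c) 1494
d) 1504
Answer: d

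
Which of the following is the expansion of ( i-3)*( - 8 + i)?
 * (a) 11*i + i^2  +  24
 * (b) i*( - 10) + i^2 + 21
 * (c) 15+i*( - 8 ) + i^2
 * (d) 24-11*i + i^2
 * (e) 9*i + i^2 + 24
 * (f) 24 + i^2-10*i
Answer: d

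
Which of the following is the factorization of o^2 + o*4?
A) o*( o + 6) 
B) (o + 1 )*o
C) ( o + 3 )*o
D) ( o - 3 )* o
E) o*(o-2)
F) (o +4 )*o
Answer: F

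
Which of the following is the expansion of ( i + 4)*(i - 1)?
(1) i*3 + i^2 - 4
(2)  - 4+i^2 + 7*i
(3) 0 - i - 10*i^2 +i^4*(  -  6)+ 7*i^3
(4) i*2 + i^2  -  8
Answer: 1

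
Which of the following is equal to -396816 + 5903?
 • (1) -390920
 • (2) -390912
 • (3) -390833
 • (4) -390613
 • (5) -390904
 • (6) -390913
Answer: 6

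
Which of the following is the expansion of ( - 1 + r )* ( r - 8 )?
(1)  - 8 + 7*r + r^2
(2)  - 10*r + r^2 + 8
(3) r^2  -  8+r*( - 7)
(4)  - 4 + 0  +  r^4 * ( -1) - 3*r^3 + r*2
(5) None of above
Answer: 5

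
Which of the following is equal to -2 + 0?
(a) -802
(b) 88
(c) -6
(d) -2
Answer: d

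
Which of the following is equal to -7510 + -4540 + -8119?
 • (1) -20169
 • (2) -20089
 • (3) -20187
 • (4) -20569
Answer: 1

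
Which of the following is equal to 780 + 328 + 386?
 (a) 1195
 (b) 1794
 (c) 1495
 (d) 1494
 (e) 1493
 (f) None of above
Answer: d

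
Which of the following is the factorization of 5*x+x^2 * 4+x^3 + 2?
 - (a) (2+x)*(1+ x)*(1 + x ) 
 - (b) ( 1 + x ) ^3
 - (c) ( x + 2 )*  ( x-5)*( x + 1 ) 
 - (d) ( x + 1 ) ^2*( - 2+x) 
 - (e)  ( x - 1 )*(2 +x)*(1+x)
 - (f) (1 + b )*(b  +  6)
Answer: a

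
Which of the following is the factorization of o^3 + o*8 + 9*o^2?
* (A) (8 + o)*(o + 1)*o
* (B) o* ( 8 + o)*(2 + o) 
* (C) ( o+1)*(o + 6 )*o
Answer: A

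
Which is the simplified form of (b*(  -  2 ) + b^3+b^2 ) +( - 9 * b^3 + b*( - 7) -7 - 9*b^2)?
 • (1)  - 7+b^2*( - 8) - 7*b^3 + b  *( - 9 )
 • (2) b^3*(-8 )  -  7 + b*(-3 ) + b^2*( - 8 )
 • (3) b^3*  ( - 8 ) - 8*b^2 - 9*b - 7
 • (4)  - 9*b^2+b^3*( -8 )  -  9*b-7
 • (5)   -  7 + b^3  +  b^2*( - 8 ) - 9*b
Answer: 3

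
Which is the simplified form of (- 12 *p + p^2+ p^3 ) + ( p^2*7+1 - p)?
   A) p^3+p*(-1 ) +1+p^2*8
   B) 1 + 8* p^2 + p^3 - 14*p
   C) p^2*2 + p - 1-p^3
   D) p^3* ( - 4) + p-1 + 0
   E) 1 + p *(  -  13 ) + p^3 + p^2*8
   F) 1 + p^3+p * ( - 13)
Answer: E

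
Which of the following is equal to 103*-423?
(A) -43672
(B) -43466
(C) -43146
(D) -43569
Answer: D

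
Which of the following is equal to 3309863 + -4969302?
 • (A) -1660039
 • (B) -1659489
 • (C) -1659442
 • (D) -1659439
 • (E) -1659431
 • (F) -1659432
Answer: D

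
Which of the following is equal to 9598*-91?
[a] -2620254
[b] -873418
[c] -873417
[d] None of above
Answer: b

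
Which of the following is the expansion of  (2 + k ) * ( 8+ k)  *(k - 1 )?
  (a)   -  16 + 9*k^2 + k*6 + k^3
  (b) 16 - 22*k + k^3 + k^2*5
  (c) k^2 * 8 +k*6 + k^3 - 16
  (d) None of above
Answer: a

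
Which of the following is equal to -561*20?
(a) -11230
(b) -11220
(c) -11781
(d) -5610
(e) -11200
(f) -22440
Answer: b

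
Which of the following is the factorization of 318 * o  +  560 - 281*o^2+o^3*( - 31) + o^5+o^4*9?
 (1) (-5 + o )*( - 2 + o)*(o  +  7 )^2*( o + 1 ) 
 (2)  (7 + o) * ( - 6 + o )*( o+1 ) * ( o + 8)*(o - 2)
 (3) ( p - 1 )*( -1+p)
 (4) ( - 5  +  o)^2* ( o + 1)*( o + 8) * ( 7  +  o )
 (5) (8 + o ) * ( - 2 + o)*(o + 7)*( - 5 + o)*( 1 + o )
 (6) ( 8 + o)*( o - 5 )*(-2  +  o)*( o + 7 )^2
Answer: 5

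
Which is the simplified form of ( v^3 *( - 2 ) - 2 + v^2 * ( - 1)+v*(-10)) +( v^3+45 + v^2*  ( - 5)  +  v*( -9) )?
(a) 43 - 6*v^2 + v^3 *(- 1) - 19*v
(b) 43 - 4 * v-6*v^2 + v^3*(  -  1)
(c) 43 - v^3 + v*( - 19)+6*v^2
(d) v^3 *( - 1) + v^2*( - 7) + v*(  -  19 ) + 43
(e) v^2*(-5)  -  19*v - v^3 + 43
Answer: a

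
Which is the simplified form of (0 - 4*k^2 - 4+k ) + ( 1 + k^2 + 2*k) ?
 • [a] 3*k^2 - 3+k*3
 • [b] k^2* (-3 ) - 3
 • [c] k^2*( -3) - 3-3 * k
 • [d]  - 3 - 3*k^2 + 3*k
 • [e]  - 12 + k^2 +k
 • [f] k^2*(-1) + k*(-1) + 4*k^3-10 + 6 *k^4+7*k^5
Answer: d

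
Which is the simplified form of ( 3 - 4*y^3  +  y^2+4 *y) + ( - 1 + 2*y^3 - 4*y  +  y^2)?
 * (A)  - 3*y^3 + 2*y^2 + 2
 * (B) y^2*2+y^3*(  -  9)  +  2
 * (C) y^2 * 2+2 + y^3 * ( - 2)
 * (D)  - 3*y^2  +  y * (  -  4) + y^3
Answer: C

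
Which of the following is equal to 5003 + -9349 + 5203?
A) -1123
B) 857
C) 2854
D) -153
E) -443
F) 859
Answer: B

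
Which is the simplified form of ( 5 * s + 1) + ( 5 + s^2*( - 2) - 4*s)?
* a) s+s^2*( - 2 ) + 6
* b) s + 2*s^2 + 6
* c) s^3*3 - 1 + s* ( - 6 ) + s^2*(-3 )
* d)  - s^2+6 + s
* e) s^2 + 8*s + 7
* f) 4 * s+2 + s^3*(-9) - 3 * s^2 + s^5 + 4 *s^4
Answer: a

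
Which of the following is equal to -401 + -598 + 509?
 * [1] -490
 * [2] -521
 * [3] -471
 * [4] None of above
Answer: 1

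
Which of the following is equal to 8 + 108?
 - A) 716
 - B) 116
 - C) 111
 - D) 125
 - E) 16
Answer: B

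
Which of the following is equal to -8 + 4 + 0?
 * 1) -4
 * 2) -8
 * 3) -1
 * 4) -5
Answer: 1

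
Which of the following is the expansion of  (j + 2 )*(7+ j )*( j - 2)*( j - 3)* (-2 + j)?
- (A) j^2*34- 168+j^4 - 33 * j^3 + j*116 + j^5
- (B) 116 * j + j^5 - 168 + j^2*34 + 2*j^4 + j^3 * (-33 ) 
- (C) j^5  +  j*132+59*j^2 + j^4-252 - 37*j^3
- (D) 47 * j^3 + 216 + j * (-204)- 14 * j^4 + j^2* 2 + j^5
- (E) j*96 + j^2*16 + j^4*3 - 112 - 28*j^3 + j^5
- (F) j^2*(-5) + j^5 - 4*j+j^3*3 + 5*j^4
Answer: B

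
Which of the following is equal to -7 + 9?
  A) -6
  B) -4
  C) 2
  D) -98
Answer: C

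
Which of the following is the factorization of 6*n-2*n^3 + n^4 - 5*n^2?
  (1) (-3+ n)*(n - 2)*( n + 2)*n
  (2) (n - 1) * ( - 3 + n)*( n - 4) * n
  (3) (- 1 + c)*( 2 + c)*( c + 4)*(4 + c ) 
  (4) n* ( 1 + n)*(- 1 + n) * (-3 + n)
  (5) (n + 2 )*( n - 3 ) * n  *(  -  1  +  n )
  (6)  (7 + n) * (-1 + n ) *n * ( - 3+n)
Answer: 5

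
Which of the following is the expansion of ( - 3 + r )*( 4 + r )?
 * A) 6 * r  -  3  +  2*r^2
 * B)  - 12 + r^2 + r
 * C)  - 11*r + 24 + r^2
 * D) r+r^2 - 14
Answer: B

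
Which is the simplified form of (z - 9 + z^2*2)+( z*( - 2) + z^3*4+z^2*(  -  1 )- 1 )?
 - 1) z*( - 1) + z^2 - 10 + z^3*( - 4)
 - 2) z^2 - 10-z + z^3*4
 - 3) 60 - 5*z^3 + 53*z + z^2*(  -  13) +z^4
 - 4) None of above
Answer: 2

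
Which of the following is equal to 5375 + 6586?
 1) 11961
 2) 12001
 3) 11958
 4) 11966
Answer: 1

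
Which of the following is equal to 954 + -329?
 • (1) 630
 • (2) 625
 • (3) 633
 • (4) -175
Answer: 2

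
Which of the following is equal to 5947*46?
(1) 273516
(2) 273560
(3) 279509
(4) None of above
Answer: 4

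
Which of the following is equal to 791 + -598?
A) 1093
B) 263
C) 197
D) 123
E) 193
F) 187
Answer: E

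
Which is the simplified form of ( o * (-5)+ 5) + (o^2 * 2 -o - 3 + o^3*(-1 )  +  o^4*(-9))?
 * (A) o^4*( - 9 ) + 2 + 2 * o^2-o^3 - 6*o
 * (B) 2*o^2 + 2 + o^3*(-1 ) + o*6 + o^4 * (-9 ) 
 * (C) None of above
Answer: A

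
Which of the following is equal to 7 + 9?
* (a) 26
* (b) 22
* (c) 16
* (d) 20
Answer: c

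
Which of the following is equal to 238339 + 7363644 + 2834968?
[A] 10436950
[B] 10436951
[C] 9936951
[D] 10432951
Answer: B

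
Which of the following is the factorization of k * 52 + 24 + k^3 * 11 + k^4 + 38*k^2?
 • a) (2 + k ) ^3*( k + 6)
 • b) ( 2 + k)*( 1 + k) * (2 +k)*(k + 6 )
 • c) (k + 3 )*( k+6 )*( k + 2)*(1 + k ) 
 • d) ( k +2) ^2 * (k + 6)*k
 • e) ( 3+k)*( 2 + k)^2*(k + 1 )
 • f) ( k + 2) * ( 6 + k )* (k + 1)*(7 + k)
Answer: b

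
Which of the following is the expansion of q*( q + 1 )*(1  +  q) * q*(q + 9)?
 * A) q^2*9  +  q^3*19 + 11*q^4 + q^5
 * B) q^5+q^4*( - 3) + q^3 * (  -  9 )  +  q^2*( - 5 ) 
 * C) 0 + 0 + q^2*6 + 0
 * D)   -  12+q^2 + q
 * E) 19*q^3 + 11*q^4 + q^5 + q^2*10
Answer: A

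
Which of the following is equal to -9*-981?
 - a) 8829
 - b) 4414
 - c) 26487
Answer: a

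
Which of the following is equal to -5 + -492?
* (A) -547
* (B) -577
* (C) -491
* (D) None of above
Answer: D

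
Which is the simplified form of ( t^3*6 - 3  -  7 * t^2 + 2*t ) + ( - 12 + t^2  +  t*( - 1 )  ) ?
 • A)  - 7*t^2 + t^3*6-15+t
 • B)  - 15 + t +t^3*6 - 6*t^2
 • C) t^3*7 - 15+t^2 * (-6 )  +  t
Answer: B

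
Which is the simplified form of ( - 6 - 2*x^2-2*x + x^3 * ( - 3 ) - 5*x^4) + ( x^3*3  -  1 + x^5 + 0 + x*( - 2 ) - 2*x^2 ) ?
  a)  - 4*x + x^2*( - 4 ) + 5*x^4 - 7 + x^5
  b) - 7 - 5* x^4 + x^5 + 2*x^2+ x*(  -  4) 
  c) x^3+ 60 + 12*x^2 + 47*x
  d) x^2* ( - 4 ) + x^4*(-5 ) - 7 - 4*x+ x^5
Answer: d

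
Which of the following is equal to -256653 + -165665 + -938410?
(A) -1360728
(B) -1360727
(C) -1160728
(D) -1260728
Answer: A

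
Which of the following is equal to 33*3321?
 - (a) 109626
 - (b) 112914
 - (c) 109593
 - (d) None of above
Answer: c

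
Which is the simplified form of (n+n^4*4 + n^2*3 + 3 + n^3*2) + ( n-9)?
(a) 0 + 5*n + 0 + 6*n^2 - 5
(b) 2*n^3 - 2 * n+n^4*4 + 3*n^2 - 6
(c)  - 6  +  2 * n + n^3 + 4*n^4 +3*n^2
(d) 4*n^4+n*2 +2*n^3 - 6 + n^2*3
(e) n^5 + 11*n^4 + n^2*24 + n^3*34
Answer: d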